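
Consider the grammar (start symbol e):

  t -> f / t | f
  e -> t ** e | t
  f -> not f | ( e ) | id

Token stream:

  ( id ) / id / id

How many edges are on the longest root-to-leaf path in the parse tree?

[e [t [f ( [e [t [f id]]] )] / [t [f id] / [t [f id]]]]]

6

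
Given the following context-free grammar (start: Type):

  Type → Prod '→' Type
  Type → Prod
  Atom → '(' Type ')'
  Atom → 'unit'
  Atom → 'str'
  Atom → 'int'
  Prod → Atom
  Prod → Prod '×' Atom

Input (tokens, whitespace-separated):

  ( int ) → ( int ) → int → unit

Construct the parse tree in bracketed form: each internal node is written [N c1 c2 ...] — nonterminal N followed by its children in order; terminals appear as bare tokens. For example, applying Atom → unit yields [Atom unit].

[Type [Prod [Atom ( [Type [Prod [Atom int]]] )]] → [Type [Prod [Atom ( [Type [Prod [Atom int]]] )]] → [Type [Prod [Atom int]] → [Type [Prod [Atom unit]]]]]]

Type
Prod → Type
Atom → Type
( Type ) → Type
( Prod ) → Type
( Atom ) → Type
( int ) → Type
( int ) → Prod → Type
( int ) → Atom → Type
( int ) → ( Type ) → Type
( int ) → ( Prod ) → Type
( int ) → ( Atom ) → Type
( int ) → ( int ) → Type
( int ) → ( int ) → Prod → Type
( int ) → ( int ) → Atom → Type
( int ) → ( int ) → int → Type
( int ) → ( int ) → int → Prod
( int ) → ( int ) → int → Atom
( int ) → ( int ) → int → unit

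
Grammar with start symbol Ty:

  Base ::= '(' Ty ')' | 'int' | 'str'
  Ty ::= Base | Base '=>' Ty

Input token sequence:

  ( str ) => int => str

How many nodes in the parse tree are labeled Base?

4

[Ty [Base ( [Ty [Base str]] )] => [Ty [Base int] => [Ty [Base str]]]]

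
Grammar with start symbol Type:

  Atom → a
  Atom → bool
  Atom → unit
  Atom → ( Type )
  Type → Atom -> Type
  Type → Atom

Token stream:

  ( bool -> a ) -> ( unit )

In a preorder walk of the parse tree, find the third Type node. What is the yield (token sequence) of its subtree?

[Type [Atom ( [Type [Atom bool] -> [Type [Atom a]]] )] -> [Type [Atom ( [Type [Atom unit]] )]]]

a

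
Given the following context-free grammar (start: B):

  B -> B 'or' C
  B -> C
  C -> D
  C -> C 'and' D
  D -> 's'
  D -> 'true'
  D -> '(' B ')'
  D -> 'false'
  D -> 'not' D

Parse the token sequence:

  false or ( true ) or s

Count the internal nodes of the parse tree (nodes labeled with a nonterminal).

12

[B [B [B [C [D false]]] or [C [D ( [B [C [D true]]] )]]] or [C [D s]]]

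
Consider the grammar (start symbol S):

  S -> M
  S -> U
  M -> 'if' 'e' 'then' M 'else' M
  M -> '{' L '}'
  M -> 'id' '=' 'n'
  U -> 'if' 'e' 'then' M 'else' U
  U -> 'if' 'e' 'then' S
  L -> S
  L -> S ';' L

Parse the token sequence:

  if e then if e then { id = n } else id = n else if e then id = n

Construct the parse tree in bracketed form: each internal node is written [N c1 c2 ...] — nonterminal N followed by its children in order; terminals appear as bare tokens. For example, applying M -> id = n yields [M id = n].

[S [U if e then [M if e then [M { [L [S [M id = n]]] }] else [M id = n]] else [U if e then [S [M id = n]]]]]

S
U
if e then M else U
if e then if e then M else M else U
if e then if e then { L } else M else U
if e then if e then { S } else M else U
if e then if e then { M } else M else U
if e then if e then { id = n } else M else U
if e then if e then { id = n } else id = n else U
if e then if e then { id = n } else id = n else if e then S
if e then if e then { id = n } else id = n else if e then M
if e then if e then { id = n } else id = n else if e then id = n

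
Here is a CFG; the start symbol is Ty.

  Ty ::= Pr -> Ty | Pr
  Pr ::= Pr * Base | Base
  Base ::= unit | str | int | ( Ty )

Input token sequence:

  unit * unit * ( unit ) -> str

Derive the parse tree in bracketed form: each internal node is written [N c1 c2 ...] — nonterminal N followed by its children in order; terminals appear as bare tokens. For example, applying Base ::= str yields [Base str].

[Ty [Pr [Pr [Pr [Base unit]] * [Base unit]] * [Base ( [Ty [Pr [Base unit]]] )]] -> [Ty [Pr [Base str]]]]

Ty
Pr -> Ty
Pr * Base -> Ty
Pr * Base * Base -> Ty
Base * Base * Base -> Ty
unit * Base * Base -> Ty
unit * unit * Base -> Ty
unit * unit * ( Ty ) -> Ty
unit * unit * ( Pr ) -> Ty
unit * unit * ( Base ) -> Ty
unit * unit * ( unit ) -> Ty
unit * unit * ( unit ) -> Pr
unit * unit * ( unit ) -> Base
unit * unit * ( unit ) -> str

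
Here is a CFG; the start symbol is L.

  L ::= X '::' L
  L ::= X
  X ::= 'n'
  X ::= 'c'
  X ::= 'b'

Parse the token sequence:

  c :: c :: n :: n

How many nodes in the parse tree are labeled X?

4

[L [X c] :: [L [X c] :: [L [X n] :: [L [X n]]]]]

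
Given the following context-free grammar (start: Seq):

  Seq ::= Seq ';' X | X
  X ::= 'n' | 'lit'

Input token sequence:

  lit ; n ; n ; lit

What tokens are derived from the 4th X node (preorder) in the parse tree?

[Seq [Seq [Seq [Seq [X lit]] ; [X n]] ; [X n]] ; [X lit]]

lit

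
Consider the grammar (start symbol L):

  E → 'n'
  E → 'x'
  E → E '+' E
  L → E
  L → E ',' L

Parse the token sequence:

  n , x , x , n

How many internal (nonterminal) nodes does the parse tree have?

[L [E n] , [L [E x] , [L [E x] , [L [E n]]]]]

8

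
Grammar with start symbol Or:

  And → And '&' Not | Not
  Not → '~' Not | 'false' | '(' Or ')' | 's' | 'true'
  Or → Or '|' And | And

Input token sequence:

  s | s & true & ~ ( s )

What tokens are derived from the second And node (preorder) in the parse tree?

s & true & ~ ( s )

[Or [Or [And [Not s]]] | [And [And [And [Not s]] & [Not true]] & [Not ~ [Not ( [Or [And [Not s]]] )]]]]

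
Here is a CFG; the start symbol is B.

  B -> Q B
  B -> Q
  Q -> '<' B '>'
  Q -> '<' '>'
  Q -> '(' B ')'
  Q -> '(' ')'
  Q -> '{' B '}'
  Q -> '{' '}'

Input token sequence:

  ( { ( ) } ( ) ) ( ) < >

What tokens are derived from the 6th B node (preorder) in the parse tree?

< >

[B [Q ( [B [Q { [B [Q ( )]] }] [B [Q ( )]]] )] [B [Q ( )] [B [Q < >]]]]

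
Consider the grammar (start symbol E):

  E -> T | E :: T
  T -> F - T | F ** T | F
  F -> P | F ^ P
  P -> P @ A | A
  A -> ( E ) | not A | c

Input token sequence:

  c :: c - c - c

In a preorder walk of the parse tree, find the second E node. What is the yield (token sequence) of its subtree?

c

[E [E [T [F [P [A c]]]]] :: [T [F [P [A c]]] - [T [F [P [A c]]] - [T [F [P [A c]]]]]]]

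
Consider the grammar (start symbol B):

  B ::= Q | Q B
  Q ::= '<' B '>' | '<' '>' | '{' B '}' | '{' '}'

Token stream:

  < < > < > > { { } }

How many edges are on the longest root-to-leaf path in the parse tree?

[B [Q < [B [Q < >] [B [Q < >]]] >] [B [Q { [B [Q { }]] }]]]

5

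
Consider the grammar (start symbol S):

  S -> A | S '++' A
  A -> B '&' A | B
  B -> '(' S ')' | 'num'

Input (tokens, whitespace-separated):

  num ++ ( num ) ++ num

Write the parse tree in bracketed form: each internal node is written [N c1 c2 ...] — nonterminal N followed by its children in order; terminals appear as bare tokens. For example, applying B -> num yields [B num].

[S [S [S [A [B num]]] ++ [A [B ( [S [A [B num]]] )]]] ++ [A [B num]]]

S
S ++ A
S ++ A ++ A
A ++ A ++ A
B ++ A ++ A
num ++ A ++ A
num ++ B ++ A
num ++ ( S ) ++ A
num ++ ( A ) ++ A
num ++ ( B ) ++ A
num ++ ( num ) ++ A
num ++ ( num ) ++ B
num ++ ( num ) ++ num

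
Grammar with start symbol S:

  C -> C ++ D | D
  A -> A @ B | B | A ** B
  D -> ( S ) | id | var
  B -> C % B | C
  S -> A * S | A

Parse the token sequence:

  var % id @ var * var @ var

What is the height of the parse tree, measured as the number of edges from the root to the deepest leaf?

7

[S [A [A [B [C [D var]] % [B [C [D id]]]]] @ [B [C [D var]]]] * [S [A [A [B [C [D var]]]] @ [B [C [D var]]]]]]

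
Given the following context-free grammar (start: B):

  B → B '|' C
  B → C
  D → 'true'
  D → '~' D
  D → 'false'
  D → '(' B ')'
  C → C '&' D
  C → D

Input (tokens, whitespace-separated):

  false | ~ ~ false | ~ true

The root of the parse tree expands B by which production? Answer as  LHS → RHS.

[B [B [B [C [D false]]] | [C [D ~ [D ~ [D false]]]]] | [C [D ~ [D true]]]]

B → B '|' C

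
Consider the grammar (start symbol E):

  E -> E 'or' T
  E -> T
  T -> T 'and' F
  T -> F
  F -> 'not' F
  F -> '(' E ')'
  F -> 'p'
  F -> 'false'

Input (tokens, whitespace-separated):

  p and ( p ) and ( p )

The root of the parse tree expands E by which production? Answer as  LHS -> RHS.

[E [T [T [T [F p]] and [F ( [E [T [F p]]] )]] and [F ( [E [T [F p]]] )]]]

E -> T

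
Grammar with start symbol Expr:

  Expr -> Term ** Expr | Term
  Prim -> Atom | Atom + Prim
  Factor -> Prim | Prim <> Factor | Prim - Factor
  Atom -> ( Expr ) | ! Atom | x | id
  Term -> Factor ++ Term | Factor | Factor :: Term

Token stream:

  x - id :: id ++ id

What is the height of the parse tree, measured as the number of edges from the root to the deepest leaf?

7

[Expr [Term [Factor [Prim [Atom x]] - [Factor [Prim [Atom id]]]] :: [Term [Factor [Prim [Atom id]]] ++ [Term [Factor [Prim [Atom id]]]]]]]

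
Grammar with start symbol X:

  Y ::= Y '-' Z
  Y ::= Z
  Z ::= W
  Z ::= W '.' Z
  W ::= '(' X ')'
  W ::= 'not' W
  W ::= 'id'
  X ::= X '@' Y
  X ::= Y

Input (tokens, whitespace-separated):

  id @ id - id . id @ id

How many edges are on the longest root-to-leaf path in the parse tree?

6

[X [X [X [Y [Z [W id]]]] @ [Y [Y [Z [W id]]] - [Z [W id] . [Z [W id]]]]] @ [Y [Z [W id]]]]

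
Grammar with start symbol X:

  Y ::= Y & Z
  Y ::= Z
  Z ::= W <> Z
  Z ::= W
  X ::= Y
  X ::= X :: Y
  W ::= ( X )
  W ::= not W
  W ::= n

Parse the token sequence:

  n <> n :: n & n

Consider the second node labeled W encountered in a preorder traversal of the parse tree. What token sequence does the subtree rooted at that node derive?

[X [X [Y [Z [W n] <> [Z [W n]]]]] :: [Y [Y [Z [W n]]] & [Z [W n]]]]

n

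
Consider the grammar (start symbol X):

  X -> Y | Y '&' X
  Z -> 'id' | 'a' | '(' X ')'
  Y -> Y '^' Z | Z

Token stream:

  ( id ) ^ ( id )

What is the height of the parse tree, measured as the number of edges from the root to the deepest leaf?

[X [Y [Y [Z ( [X [Y [Z id]]] )]] ^ [Z ( [X [Y [Z id]]] )]]]

7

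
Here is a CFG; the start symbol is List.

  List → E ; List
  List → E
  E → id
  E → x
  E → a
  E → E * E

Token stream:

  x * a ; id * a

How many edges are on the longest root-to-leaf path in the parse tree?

[List [E [E x] * [E a]] ; [List [E [E id] * [E a]]]]

4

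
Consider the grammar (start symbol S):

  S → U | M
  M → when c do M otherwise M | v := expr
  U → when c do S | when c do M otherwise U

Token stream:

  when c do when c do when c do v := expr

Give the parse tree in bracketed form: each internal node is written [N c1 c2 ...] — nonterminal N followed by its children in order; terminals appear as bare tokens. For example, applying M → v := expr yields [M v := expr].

S
U
when c do S
when c do U
when c do when c do S
when c do when c do U
when c do when c do when c do S
when c do when c do when c do M
when c do when c do when c do v := expr

[S [U when c do [S [U when c do [S [U when c do [S [M v := expr]]]]]]]]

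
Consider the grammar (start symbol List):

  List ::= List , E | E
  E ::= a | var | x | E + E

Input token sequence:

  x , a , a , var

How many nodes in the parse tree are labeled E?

4

[List [List [List [List [E x]] , [E a]] , [E a]] , [E var]]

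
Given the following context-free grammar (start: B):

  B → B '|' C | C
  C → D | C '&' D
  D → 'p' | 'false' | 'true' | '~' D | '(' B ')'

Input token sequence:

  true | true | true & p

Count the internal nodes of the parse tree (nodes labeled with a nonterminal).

11

[B [B [B [C [D true]]] | [C [D true]]] | [C [C [D true]] & [D p]]]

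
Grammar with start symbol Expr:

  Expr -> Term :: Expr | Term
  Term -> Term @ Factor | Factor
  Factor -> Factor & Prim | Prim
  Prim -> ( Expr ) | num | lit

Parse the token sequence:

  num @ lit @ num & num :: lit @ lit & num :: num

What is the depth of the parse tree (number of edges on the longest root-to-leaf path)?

[Expr [Term [Term [Term [Factor [Prim num]]] @ [Factor [Prim lit]]] @ [Factor [Factor [Prim num]] & [Prim num]]] :: [Expr [Term [Term [Factor [Prim lit]]] @ [Factor [Factor [Prim lit]] & [Prim num]]] :: [Expr [Term [Factor [Prim num]]]]]]

6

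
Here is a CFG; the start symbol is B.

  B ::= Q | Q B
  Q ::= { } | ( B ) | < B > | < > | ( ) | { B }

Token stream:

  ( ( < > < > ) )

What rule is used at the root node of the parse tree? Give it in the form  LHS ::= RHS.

[B [Q ( [B [Q ( [B [Q < >] [B [Q < >]]] )]] )]]

B ::= Q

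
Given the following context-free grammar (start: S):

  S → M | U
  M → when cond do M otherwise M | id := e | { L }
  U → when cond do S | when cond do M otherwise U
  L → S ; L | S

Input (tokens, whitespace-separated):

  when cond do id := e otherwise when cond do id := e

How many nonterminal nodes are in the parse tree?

[S [U when cond do [M id := e] otherwise [U when cond do [S [M id := e]]]]]

6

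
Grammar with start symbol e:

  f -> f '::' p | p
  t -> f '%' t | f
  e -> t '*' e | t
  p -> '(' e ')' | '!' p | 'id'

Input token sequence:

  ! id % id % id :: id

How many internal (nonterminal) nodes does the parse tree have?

[e [t [f [p ! [p id]]] % [t [f [p id]] % [t [f [f [p id]] :: [p id]]]]]]

13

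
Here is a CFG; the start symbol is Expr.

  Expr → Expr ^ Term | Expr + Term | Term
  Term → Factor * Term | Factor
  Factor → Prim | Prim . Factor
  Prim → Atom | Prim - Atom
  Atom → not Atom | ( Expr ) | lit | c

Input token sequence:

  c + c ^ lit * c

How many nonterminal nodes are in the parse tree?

[Expr [Expr [Expr [Term [Factor [Prim [Atom c]]]]] + [Term [Factor [Prim [Atom c]]]]] ^ [Term [Factor [Prim [Atom lit]]] * [Term [Factor [Prim [Atom c]]]]]]

19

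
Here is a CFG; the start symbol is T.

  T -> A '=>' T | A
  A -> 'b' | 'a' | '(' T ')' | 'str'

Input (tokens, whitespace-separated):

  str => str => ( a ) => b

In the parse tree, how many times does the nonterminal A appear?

[T [A str] => [T [A str] => [T [A ( [T [A a]] )] => [T [A b]]]]]

5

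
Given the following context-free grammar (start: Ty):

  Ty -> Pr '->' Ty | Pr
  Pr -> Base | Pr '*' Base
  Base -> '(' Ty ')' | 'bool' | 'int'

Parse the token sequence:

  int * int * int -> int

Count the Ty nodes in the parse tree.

2

[Ty [Pr [Pr [Pr [Base int]] * [Base int]] * [Base int]] -> [Ty [Pr [Base int]]]]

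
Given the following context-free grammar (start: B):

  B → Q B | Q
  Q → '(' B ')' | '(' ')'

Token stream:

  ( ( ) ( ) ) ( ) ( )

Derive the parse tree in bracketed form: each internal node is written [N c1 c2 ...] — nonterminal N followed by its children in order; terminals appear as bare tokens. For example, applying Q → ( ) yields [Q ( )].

B
Q B
( B ) B
( Q B ) B
( ( ) B ) B
( ( ) Q ) B
( ( ) ( ) ) B
( ( ) ( ) ) Q B
( ( ) ( ) ) ( ) B
( ( ) ( ) ) ( ) Q
( ( ) ( ) ) ( ) ( )

[B [Q ( [B [Q ( )] [B [Q ( )]]] )] [B [Q ( )] [B [Q ( )]]]]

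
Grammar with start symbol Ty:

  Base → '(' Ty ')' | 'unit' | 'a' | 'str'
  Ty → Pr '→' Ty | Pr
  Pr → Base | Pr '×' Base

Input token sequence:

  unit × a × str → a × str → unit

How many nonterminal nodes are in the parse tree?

[Ty [Pr [Pr [Pr [Base unit]] × [Base a]] × [Base str]] → [Ty [Pr [Pr [Base a]] × [Base str]] → [Ty [Pr [Base unit]]]]]

15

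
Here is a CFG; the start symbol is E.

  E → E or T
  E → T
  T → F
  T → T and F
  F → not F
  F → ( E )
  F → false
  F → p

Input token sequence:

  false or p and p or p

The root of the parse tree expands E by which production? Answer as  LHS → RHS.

E → E or T

[E [E [E [T [F false]]] or [T [T [F p]] and [F p]]] or [T [F p]]]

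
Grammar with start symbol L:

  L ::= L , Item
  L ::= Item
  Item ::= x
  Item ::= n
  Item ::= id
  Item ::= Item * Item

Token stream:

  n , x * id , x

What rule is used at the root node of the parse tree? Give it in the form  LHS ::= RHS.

L ::= L , Item

[L [L [L [Item n]] , [Item [Item x] * [Item id]]] , [Item x]]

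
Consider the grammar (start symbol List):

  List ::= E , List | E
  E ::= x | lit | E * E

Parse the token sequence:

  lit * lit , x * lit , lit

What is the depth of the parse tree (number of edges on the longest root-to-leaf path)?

4

[List [E [E lit] * [E lit]] , [List [E [E x] * [E lit]] , [List [E lit]]]]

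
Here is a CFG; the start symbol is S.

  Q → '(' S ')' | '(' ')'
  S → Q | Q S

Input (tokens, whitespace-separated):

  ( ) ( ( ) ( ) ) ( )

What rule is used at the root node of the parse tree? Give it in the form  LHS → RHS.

[S [Q ( )] [S [Q ( [S [Q ( )] [S [Q ( )]]] )] [S [Q ( )]]]]

S → Q S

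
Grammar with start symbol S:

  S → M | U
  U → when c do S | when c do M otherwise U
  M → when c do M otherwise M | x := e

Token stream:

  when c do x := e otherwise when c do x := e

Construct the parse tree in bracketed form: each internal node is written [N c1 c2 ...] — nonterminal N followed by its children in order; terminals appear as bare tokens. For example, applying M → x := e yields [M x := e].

[S [U when c do [M x := e] otherwise [U when c do [S [M x := e]]]]]

S
U
when c do M otherwise U
when c do x := e otherwise U
when c do x := e otherwise when c do S
when c do x := e otherwise when c do M
when c do x := e otherwise when c do x := e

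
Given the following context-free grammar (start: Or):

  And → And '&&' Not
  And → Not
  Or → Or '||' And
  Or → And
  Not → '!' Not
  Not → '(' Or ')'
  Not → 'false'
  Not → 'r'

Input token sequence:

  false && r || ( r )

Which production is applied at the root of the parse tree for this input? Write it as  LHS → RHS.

Or → Or '||' And

[Or [Or [And [And [Not false]] && [Not r]]] || [And [Not ( [Or [And [Not r]]] )]]]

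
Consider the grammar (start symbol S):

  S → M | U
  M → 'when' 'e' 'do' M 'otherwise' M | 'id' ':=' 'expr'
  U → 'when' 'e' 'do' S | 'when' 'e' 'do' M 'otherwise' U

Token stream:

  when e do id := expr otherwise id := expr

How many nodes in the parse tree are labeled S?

[S [M when e do [M id := expr] otherwise [M id := expr]]]

1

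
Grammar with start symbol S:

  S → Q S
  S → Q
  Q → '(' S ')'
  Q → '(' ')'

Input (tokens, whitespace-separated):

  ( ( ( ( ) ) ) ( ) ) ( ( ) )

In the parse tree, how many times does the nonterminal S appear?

[S [Q ( [S [Q ( [S [Q ( [S [Q ( )]] )]] )] [S [Q ( )]]] )] [S [Q ( [S [Q ( )]] )]]]

7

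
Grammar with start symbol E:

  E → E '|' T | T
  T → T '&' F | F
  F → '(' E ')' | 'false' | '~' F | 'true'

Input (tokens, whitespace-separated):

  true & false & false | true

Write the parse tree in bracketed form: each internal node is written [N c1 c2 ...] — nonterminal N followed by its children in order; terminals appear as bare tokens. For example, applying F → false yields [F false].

[E [E [T [T [T [F true]] & [F false]] & [F false]]] | [T [F true]]]

E
E | T
T | T
T & F | T
T & F & F | T
F & F & F | T
true & F & F | T
true & false & F | T
true & false & false | T
true & false & false | F
true & false & false | true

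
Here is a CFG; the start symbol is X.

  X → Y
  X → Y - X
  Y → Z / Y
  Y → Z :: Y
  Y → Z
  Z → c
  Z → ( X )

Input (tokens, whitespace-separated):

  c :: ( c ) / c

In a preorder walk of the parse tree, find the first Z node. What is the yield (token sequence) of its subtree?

c

[X [Y [Z c] :: [Y [Z ( [X [Y [Z c]]] )] / [Y [Z c]]]]]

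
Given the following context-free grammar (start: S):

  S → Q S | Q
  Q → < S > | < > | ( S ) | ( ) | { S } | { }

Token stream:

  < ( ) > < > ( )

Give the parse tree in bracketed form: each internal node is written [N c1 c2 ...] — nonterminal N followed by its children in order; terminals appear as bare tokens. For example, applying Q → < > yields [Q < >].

[S [Q < [S [Q ( )]] >] [S [Q < >] [S [Q ( )]]]]

S
Q S
< S > S
< Q > S
< ( ) > S
< ( ) > Q S
< ( ) > < > S
< ( ) > < > Q
< ( ) > < > ( )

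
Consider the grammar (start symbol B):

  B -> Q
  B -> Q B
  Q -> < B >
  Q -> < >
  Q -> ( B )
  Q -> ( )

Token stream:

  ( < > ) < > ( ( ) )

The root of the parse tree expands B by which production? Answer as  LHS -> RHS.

B -> Q B

[B [Q ( [B [Q < >]] )] [B [Q < >] [B [Q ( [B [Q ( )]] )]]]]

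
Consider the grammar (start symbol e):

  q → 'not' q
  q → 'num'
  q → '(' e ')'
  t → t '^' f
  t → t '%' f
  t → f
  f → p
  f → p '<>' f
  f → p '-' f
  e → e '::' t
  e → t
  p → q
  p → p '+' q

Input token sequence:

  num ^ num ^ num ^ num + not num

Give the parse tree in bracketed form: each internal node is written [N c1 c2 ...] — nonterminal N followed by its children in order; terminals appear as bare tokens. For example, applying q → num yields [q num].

e
t
t ^ f
t ^ f ^ f
t ^ f ^ f ^ f
f ^ f ^ f ^ f
p ^ f ^ f ^ f
q ^ f ^ f ^ f
num ^ f ^ f ^ f
num ^ p ^ f ^ f
num ^ q ^ f ^ f
num ^ num ^ f ^ f
num ^ num ^ p ^ f
num ^ num ^ q ^ f
num ^ num ^ num ^ f
num ^ num ^ num ^ p
num ^ num ^ num ^ p + q
num ^ num ^ num ^ q + q
num ^ num ^ num ^ num + q
num ^ num ^ num ^ num + not q
num ^ num ^ num ^ num + not num

[e [t [t [t [t [f [p [q num]]]] ^ [f [p [q num]]]] ^ [f [p [q num]]]] ^ [f [p [p [q num]] + [q not [q num]]]]]]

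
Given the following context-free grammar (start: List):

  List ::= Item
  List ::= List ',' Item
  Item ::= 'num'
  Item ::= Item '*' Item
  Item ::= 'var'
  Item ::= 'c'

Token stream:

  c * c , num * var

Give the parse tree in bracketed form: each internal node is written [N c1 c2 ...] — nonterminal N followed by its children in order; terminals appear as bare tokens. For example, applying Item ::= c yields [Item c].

[List [List [Item [Item c] * [Item c]]] , [Item [Item num] * [Item var]]]

List
List , Item
Item , Item
Item * Item , Item
c * Item , Item
c * c , Item
c * c , Item * Item
c * c , num * Item
c * c , num * var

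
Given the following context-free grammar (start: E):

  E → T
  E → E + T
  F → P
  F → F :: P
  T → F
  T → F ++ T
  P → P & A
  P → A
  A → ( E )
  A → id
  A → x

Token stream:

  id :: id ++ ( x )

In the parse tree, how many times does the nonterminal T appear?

3

[E [T [F [F [P [A id]]] :: [P [A id]]] ++ [T [F [P [A ( [E [T [F [P [A x]]]]] )]]]]]]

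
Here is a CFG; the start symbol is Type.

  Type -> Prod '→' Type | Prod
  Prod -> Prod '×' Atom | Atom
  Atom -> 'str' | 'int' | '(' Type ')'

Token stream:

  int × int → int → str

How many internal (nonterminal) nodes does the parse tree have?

[Type [Prod [Prod [Atom int]] × [Atom int]] → [Type [Prod [Atom int]] → [Type [Prod [Atom str]]]]]

11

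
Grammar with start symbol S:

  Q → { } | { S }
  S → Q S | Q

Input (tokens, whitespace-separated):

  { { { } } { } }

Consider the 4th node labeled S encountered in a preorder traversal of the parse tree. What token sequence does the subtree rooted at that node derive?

{ }

[S [Q { [S [Q { [S [Q { }]] }] [S [Q { }]]] }]]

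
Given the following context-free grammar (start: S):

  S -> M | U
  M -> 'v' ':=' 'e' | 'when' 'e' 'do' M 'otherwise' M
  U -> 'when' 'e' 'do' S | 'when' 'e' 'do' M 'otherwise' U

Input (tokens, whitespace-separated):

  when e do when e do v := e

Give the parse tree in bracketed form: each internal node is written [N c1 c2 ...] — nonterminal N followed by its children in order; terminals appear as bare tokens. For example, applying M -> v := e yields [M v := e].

S
U
when e do S
when e do U
when e do when e do S
when e do when e do M
when e do when e do v := e

[S [U when e do [S [U when e do [S [M v := e]]]]]]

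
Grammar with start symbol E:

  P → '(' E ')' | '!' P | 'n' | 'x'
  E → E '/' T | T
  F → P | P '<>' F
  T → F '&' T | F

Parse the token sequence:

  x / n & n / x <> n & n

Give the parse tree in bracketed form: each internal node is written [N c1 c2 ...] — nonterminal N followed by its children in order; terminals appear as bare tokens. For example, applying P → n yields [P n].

E
E / T
E / T / T
T / T / T
F / T / T
P / T / T
x / T / T
x / F & T / T
x / P & T / T
x / n & T / T
x / n & F / T
x / n & P / T
x / n & n / T
x / n & n / F & T
x / n & n / P <> F & T
x / n & n / x <> F & T
x / n & n / x <> P & T
x / n & n / x <> n & T
x / n & n / x <> n & F
x / n & n / x <> n & P
x / n & n / x <> n & n

[E [E [E [T [F [P x]]]] / [T [F [P n]] & [T [F [P n]]]]] / [T [F [P x] <> [F [P n]]] & [T [F [P n]]]]]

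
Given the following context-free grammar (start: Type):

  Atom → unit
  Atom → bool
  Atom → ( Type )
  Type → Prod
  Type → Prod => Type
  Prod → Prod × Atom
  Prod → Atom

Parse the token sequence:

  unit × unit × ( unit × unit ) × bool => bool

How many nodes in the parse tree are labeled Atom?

7

[Type [Prod [Prod [Prod [Prod [Atom unit]] × [Atom unit]] × [Atom ( [Type [Prod [Prod [Atom unit]] × [Atom unit]]] )]] × [Atom bool]] => [Type [Prod [Atom bool]]]]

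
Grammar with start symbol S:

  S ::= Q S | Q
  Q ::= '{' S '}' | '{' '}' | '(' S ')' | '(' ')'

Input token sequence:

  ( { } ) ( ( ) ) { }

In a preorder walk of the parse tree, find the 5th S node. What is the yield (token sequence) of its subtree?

{ }

[S [Q ( [S [Q { }]] )] [S [Q ( [S [Q ( )]] )] [S [Q { }]]]]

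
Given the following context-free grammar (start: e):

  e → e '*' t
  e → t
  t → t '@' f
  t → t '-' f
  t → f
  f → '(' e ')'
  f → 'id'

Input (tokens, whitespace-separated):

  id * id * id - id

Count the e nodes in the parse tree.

3

[e [e [e [t [f id]]] * [t [f id]]] * [t [t [f id]] - [f id]]]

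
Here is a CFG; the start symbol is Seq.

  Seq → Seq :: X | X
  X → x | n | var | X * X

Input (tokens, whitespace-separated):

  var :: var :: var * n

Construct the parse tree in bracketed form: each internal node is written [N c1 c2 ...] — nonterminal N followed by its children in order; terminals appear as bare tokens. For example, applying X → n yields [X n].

[Seq [Seq [Seq [X var]] :: [X var]] :: [X [X var] * [X n]]]

Seq
Seq :: X
Seq :: X :: X
X :: X :: X
var :: X :: X
var :: var :: X
var :: var :: X * X
var :: var :: var * X
var :: var :: var * n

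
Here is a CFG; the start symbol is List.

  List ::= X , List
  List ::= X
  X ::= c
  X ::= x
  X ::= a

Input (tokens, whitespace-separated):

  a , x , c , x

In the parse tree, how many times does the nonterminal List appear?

4

[List [X a] , [List [X x] , [List [X c] , [List [X x]]]]]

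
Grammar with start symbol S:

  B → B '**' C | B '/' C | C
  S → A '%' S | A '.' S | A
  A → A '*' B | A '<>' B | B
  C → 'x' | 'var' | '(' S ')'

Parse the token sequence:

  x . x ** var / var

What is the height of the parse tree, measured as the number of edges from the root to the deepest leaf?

7

[S [A [B [C x]]] . [S [A [B [B [B [C x]] ** [C var]] / [C var]]]]]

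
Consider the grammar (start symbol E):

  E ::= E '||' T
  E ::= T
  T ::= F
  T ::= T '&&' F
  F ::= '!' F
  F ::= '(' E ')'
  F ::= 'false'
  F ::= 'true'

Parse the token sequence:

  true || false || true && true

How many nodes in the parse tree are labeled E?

3

[E [E [E [T [F true]]] || [T [F false]]] || [T [T [F true]] && [F true]]]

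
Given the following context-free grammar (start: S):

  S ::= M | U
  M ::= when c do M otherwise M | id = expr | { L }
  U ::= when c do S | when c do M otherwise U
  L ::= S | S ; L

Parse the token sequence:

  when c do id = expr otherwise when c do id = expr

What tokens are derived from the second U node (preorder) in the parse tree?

when c do id = expr

[S [U when c do [M id = expr] otherwise [U when c do [S [M id = expr]]]]]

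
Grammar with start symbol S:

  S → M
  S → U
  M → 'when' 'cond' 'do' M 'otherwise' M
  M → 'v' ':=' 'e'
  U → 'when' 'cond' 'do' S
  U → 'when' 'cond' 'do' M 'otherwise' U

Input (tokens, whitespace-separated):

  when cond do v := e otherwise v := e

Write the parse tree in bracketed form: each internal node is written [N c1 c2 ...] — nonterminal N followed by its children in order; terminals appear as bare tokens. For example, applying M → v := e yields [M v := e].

[S [M when cond do [M v := e] otherwise [M v := e]]]

S
M
when cond do M otherwise M
when cond do v := e otherwise M
when cond do v := e otherwise v := e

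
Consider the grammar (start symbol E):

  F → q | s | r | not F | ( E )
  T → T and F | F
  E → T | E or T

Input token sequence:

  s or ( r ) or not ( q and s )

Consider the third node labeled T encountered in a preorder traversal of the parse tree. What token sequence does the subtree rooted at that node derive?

[E [E [E [T [F s]]] or [T [F ( [E [T [F r]]] )]]] or [T [F not [F ( [E [T [T [F q]] and [F s]]] )]]]]

r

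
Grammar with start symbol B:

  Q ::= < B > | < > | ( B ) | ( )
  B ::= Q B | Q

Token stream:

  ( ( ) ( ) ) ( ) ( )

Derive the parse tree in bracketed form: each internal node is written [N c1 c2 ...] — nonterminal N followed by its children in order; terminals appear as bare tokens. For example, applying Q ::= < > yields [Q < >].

B
Q B
( B ) B
( Q B ) B
( ( ) B ) B
( ( ) Q ) B
( ( ) ( ) ) B
( ( ) ( ) ) Q B
( ( ) ( ) ) ( ) B
( ( ) ( ) ) ( ) Q
( ( ) ( ) ) ( ) ( )

[B [Q ( [B [Q ( )] [B [Q ( )]]] )] [B [Q ( )] [B [Q ( )]]]]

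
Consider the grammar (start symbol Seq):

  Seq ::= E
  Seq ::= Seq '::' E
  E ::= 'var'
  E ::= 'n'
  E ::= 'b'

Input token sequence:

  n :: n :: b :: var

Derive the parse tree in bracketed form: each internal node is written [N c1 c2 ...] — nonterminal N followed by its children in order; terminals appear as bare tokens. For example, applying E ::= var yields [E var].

Seq
Seq :: E
Seq :: E :: E
Seq :: E :: E :: E
E :: E :: E :: E
n :: E :: E :: E
n :: n :: E :: E
n :: n :: b :: E
n :: n :: b :: var

[Seq [Seq [Seq [Seq [E n]] :: [E n]] :: [E b]] :: [E var]]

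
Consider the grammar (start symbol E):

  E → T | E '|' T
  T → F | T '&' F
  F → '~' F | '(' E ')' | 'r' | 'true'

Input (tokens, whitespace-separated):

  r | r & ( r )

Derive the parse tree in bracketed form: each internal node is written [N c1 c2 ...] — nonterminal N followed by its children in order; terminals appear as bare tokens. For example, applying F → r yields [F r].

[E [E [T [F r]]] | [T [T [F r]] & [F ( [E [T [F r]]] )]]]

E
E | T
T | T
F | T
r | T
r | T & F
r | F & F
r | r & F
r | r & ( E )
r | r & ( T )
r | r & ( F )
r | r & ( r )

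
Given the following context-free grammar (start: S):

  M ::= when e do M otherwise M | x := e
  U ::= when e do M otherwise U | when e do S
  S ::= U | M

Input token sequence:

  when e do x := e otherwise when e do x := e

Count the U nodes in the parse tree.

2

[S [U when e do [M x := e] otherwise [U when e do [S [M x := e]]]]]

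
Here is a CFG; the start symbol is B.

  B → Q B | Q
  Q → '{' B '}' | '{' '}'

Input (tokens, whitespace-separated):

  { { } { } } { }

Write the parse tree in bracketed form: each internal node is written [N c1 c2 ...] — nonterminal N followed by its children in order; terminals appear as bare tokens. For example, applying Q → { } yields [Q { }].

B
Q B
{ B } B
{ Q B } B
{ { } B } B
{ { } Q } B
{ { } { } } B
{ { } { } } Q
{ { } { } } { }

[B [Q { [B [Q { }] [B [Q { }]]] }] [B [Q { }]]]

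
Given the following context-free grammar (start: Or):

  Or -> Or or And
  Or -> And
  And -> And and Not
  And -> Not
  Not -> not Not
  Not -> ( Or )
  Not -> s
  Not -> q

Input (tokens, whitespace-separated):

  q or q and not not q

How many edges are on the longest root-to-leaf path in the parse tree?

5

[Or [Or [And [Not q]]] or [And [And [Not q]] and [Not not [Not not [Not q]]]]]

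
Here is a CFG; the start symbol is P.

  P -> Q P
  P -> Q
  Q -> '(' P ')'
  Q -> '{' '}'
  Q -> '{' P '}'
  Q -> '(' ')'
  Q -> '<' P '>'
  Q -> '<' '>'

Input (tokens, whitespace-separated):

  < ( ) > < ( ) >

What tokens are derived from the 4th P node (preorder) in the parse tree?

[P [Q < [P [Q ( )]] >] [P [Q < [P [Q ( )]] >]]]

( )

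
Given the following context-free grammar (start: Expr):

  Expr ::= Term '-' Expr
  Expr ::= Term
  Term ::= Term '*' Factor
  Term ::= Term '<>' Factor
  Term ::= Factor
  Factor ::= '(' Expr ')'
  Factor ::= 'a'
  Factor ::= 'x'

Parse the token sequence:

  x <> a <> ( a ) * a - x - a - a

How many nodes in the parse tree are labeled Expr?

5

[Expr [Term [Term [Term [Term [Factor x]] <> [Factor a]] <> [Factor ( [Expr [Term [Factor a]]] )]] * [Factor a]] - [Expr [Term [Factor x]] - [Expr [Term [Factor a]] - [Expr [Term [Factor a]]]]]]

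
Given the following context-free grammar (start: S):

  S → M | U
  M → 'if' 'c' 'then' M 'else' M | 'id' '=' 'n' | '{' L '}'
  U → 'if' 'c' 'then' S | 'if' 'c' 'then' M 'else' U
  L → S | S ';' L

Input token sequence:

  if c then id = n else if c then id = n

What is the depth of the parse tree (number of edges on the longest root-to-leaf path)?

[S [U if c then [M id = n] else [U if c then [S [M id = n]]]]]

5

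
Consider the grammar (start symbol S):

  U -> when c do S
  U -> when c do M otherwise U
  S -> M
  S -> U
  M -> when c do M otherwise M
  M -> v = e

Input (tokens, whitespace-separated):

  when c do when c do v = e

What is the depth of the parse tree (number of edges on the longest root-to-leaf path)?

[S [U when c do [S [U when c do [S [M v = e]]]]]]

6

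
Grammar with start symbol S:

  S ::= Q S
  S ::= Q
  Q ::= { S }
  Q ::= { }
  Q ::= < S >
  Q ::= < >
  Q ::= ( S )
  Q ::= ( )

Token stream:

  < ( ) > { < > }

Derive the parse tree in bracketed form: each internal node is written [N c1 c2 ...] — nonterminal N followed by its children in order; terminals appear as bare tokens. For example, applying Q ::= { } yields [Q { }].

S
Q S
< S > S
< Q > S
< ( ) > S
< ( ) > Q
< ( ) > { S }
< ( ) > { Q }
< ( ) > { < > }

[S [Q < [S [Q ( )]] >] [S [Q { [S [Q < >]] }]]]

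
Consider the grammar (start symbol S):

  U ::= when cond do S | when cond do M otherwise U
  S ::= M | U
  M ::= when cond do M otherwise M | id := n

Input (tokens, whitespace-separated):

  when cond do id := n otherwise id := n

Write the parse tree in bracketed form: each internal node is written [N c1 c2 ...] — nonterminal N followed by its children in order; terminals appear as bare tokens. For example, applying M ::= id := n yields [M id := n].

S
M
when cond do M otherwise M
when cond do id := n otherwise M
when cond do id := n otherwise id := n

[S [M when cond do [M id := n] otherwise [M id := n]]]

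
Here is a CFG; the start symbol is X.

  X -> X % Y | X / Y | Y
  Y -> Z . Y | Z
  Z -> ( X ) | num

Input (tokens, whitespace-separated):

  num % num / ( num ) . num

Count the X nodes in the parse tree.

4

[X [X [X [Y [Z num]]] % [Y [Z num]]] / [Y [Z ( [X [Y [Z num]]] )] . [Y [Z num]]]]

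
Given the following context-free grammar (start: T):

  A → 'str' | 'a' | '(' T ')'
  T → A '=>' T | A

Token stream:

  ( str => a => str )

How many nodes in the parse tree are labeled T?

4

[T [A ( [T [A str] => [T [A a] => [T [A str]]]] )]]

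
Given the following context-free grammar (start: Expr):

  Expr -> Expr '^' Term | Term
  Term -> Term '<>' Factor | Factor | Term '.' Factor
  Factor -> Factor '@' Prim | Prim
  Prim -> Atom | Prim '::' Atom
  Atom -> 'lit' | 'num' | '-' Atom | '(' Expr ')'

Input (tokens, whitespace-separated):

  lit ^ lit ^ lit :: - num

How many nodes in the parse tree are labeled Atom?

5

[Expr [Expr [Expr [Term [Factor [Prim [Atom lit]]]]] ^ [Term [Factor [Prim [Atom lit]]]]] ^ [Term [Factor [Prim [Prim [Atom lit]] :: [Atom - [Atom num]]]]]]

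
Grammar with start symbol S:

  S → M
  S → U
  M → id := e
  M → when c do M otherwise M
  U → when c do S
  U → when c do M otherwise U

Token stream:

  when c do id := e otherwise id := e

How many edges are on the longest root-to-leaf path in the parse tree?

3

[S [M when c do [M id := e] otherwise [M id := e]]]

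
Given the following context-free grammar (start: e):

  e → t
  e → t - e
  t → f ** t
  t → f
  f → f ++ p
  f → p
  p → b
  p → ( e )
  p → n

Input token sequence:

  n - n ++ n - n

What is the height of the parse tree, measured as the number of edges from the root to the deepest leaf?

[e [t [f [p n]]] - [e [t [f [f [p n]] ++ [p n]]] - [e [t [f [p n]]]]]]

6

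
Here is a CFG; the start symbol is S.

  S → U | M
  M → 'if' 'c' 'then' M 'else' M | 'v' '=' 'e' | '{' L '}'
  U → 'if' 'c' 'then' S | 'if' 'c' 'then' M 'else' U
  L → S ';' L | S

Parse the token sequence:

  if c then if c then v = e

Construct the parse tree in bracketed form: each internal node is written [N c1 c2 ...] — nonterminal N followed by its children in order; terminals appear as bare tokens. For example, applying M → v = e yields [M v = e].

S
U
if c then S
if c then U
if c then if c then S
if c then if c then M
if c then if c then v = e

[S [U if c then [S [U if c then [S [M v = e]]]]]]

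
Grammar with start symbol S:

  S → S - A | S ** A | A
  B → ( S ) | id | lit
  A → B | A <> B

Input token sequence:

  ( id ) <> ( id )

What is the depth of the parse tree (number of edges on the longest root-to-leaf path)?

7

[S [A [A [B ( [S [A [B id]]] )]] <> [B ( [S [A [B id]]] )]]]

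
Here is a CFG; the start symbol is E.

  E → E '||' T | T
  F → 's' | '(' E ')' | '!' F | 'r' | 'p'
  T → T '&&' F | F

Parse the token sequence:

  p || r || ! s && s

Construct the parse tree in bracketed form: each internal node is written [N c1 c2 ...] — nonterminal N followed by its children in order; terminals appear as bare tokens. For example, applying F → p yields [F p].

[E [E [E [T [F p]]] || [T [F r]]] || [T [T [F ! [F s]]] && [F s]]]

E
E || T
E || T || T
T || T || T
F || T || T
p || T || T
p || F || T
p || r || T
p || r || T && F
p || r || F && F
p || r || ! F && F
p || r || ! s && F
p || r || ! s && s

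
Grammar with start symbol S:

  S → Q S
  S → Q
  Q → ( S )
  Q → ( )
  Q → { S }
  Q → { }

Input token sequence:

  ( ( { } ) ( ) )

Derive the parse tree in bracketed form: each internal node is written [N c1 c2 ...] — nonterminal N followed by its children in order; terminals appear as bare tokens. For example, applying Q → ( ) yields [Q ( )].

[S [Q ( [S [Q ( [S [Q { }]] )] [S [Q ( )]]] )]]

S
Q
( S )
( Q S )
( ( S ) S )
( ( Q ) S )
( ( { } ) S )
( ( { } ) Q )
( ( { } ) ( ) )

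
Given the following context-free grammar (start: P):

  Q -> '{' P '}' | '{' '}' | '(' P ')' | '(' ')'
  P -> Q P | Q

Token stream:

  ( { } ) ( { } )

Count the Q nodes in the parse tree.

4

[P [Q ( [P [Q { }]] )] [P [Q ( [P [Q { }]] )]]]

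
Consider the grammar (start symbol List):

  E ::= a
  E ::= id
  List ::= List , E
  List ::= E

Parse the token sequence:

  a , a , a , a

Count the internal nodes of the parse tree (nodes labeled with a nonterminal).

[List [List [List [List [E a]] , [E a]] , [E a]] , [E a]]

8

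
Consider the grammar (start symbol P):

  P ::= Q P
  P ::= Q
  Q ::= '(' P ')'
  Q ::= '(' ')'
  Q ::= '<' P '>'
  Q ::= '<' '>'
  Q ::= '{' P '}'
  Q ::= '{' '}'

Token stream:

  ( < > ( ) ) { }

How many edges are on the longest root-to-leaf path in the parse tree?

5

[P [Q ( [P [Q < >] [P [Q ( )]]] )] [P [Q { }]]]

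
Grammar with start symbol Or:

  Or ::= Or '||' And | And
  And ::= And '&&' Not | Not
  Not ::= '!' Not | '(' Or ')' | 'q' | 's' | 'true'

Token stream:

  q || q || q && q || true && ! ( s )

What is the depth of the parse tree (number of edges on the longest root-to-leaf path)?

[Or [Or [Or [Or [And [Not q]]] || [And [Not q]]] || [And [And [Not q]] && [Not q]]] || [And [And [Not true]] && [Not ! [Not ( [Or [And [Not s]]] )]]]]

7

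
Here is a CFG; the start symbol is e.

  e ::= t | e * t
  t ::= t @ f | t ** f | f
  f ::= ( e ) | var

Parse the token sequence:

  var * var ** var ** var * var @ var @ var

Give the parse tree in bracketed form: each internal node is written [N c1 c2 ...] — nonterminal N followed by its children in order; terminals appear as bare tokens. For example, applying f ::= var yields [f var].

[e [e [e [t [f var]]] * [t [t [t [f var]] ** [f var]] ** [f var]]] * [t [t [t [f var]] @ [f var]] @ [f var]]]

e
e * t
e * t * t
t * t * t
f * t * t
var * t * t
var * t ** f * t
var * t ** f ** f * t
var * f ** f ** f * t
var * var ** f ** f * t
var * var ** var ** f * t
var * var ** var ** var * t
var * var ** var ** var * t @ f
var * var ** var ** var * t @ f @ f
var * var ** var ** var * f @ f @ f
var * var ** var ** var * var @ f @ f
var * var ** var ** var * var @ var @ f
var * var ** var ** var * var @ var @ var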